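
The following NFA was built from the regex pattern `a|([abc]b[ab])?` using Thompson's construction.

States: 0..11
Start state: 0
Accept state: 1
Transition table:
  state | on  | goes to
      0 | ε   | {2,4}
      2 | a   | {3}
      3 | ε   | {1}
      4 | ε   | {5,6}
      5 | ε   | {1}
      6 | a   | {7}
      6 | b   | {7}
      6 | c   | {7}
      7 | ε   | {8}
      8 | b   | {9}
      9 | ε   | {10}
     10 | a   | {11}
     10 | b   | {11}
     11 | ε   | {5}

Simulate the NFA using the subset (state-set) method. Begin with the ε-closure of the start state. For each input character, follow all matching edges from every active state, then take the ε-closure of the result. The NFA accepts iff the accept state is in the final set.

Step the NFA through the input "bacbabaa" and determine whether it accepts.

Answer: REJECT

Trace:
start: ε-closure({0}) = {0,1,2,4,5,6}
'b' @ 1: {7,8}
'a' @ 2: {}  — no active states
rest 'cbabaa' ignored (set empty)
after full input: {}  (accept=1 not in)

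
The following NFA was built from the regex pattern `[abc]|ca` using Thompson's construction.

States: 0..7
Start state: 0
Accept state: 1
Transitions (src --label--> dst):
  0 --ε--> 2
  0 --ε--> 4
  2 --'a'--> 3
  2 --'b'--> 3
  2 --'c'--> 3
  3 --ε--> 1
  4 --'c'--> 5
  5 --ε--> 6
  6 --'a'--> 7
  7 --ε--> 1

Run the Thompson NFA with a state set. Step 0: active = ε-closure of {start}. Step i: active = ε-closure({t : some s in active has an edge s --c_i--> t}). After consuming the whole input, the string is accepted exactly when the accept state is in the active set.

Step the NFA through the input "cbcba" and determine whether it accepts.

Answer: REJECT

Derivation:
start: ε-closure({0}) = {0,2,4}
'c' @ 1: {1,3,5,6}  (accept∈set)
'b' @ 2: {}  — no active states
rest 'cba' ignored (set empty)
end set {} — state 1 not in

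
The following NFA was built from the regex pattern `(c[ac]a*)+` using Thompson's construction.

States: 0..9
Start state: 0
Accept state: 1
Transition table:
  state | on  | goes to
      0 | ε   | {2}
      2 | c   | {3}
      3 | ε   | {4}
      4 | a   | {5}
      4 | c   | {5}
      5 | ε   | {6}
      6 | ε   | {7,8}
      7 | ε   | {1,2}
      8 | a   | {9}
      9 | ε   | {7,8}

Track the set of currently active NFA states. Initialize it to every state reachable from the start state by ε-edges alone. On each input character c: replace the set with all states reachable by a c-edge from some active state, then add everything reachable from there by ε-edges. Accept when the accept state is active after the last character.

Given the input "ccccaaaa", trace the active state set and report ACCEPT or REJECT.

Answer: ACCEPT

Derivation:
S₀ = ε-closure({0}) = {0,2}
'c' @ 1: {3,4}
'c' @ 2: {1,2,5,6,7,8}  [accepting]
'c' @ 3: {3,4}
'c' @ 4: {1,2,5,6,7,8}  [accepting]
'a' @ 5: {1,2,7,8,9}  [accepting]
'a' @ 6: {1,2,7,8,9}  [accepting]
'a' @ 7: {1,2,7,8,9}  [accepting]
'a' @ 8: {1,2,7,8,9}  [accepting]
final: {1,2,7,8,9}; accept 1 in set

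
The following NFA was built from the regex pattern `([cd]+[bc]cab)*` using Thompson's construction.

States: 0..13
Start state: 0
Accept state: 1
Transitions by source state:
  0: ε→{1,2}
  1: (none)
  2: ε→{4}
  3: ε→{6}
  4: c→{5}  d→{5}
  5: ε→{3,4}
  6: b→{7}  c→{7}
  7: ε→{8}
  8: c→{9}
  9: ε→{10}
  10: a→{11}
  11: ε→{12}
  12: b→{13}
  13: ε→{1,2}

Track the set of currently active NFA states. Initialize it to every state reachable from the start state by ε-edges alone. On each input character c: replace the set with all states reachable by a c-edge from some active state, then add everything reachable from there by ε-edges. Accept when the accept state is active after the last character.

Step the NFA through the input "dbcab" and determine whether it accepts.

Answer: ACCEPT

Trace:
start: ε-closure({0}) = {0,1,2,4}
'd' @ 1: {3,4,5,6}
'b' @ 2: {7,8}
'c' @ 3: {9,10}
'a' @ 4: {11,12}
'b' @ 5: {1,2,4,13}  (accept∈set)
end set {1,2,4,13} — state 1 in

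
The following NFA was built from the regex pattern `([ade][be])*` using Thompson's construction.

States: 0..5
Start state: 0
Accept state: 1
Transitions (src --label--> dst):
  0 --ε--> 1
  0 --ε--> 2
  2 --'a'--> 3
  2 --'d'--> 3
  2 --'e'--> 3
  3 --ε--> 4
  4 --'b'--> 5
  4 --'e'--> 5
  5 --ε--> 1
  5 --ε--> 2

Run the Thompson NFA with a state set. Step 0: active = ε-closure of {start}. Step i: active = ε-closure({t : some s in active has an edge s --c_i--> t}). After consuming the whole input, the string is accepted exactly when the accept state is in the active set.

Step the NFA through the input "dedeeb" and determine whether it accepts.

Answer: ACCEPT

Trace:
S₀ = ε-closure({0}) = {0,1,2}
'd' @ 1: {3,4}
'e' @ 2: {1,2,5}  ✓accept
'd' @ 3: {3,4}
'e' @ 4: {1,2,5}  ✓accept
'e' @ 5: {3,4}
'b' @ 6: {1,2,5}  ✓accept
end set {1,2,5} — state 1 in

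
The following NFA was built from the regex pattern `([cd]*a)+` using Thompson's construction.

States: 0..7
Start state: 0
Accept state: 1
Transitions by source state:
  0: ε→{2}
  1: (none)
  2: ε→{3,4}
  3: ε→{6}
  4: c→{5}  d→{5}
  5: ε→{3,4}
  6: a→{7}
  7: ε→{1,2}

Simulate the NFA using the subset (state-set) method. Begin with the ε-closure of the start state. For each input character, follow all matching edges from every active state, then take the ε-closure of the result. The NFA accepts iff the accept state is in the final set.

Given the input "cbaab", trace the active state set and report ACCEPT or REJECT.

Answer: REJECT

Derivation:
S₀ = ε-closure({0}) = {0,2,3,4,6}
'c' @ 1: {3,4,5,6}
'b' @ 2: {}  — state set empty
rest 'aab' ignored (set empty)
end set {} — state 1 not in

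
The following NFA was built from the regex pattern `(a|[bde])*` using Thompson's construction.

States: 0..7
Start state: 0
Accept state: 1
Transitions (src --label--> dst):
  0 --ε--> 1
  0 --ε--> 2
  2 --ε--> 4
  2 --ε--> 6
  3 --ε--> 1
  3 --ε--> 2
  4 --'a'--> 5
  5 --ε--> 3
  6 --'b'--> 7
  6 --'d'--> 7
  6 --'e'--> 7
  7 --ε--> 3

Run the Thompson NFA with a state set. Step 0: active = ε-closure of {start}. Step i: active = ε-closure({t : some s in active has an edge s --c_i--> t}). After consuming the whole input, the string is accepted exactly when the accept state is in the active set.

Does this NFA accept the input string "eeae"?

Answer: ACCEPT

Steps:
initial (ε-close {0}): {0,1,2,4,6}
'e' @ 1: {1,2,3,4,6,7}  ✓accept
'e' @ 2: {1,2,3,4,6,7}  ✓accept
'a' @ 3: {1,2,3,4,5,6}  ✓accept
'e' @ 4: {1,2,3,4,6,7}  ✓accept
final: {1,2,3,4,6,7}; accept 1 in set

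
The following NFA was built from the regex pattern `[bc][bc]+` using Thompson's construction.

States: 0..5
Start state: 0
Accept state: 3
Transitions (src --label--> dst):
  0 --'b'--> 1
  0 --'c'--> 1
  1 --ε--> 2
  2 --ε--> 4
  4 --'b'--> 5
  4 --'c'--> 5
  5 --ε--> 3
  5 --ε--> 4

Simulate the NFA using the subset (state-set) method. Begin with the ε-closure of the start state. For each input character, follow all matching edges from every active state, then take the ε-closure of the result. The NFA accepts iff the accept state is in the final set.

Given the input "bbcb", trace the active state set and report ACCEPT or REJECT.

Answer: ACCEPT

Steps:
start: ε-closure({0}) = {0}
'b' @ 1: {1,2,4}
'b' @ 2: {3,4,5}  ✓accept
'c' @ 3: {3,4,5}  ✓accept
'b' @ 4: {3,4,5}  ✓accept
final: {3,4,5}; accept 3 in set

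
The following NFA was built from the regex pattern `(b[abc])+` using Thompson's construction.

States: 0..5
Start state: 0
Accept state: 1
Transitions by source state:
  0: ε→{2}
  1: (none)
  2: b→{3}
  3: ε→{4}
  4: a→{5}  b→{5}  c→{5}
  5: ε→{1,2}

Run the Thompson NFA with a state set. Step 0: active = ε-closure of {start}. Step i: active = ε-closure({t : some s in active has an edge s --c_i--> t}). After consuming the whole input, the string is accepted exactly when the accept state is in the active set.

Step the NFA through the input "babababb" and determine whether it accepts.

start: ε-closure({0}) = {0,2}
'b' @ 1: {3,4}
'a' @ 2: {1,2,5}  (accept∈set)
'b' @ 3: {3,4}
'a' @ 4: {1,2,5}  (accept∈set)
'b' @ 5: {3,4}
'a' @ 6: {1,2,5}  (accept∈set)
'b' @ 7: {3,4}
'b' @ 8: {1,2,5}  (accept∈set)
after full input: {1,2,5}  (accept=1 in)

Answer: ACCEPT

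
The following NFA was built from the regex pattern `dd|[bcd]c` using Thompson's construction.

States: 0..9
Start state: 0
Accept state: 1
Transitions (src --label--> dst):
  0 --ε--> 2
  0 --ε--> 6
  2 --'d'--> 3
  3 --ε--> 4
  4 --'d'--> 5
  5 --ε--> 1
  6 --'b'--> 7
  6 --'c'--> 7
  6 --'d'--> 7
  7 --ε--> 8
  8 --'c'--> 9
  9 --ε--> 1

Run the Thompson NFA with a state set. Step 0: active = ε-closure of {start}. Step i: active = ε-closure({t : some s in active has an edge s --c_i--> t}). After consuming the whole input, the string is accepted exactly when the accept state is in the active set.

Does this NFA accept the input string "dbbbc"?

start: ε-closure({0}) = {0,2,6}
'd' @ 1: {3,4,7,8}
'b' @ 2: {}  — no active states
rest 'bbc' ignored (set empty)
after full input: {}  (accept=1 not in)

Answer: REJECT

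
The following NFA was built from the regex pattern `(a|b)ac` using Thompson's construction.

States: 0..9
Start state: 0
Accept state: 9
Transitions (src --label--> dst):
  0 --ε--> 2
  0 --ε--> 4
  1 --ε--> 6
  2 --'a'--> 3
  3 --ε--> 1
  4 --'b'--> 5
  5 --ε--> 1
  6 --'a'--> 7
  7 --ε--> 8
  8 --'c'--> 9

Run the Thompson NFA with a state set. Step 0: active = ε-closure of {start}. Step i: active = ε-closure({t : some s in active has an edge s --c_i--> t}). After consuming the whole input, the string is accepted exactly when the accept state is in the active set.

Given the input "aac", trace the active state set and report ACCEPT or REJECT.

start: ε-closure({0}) = {0,2,4}
'a' @ 1: {1,3,6}
'a' @ 2: {7,8}
'c' @ 3: {9}  (accept∈set)
end set {9} — state 9 in

Answer: ACCEPT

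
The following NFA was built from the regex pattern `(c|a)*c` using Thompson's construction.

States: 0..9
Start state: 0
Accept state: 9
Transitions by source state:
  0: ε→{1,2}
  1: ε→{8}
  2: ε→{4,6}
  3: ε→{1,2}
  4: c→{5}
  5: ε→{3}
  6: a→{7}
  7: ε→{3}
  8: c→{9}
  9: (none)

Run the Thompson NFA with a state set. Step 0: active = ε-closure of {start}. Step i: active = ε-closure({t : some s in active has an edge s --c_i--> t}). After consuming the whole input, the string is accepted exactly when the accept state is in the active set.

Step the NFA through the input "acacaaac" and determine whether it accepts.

start: ε-closure({0}) = {0,1,2,4,6,8}
'a' @ 1: {1,2,3,4,6,7,8}
'c' @ 2: {1,2,3,4,5,6,8,9}  [accepting]
'a' @ 3: {1,2,3,4,6,7,8}
'c' @ 4: {1,2,3,4,5,6,8,9}  [accepting]
'a' @ 5: {1,2,3,4,6,7,8}
'a' @ 6: {1,2,3,4,6,7,8}
'a' @ 7: {1,2,3,4,6,7,8}
'c' @ 8: {1,2,3,4,5,6,8,9}  [accepting]
end set {1,2,3,4,5,6,8,9} — state 9 in

Answer: ACCEPT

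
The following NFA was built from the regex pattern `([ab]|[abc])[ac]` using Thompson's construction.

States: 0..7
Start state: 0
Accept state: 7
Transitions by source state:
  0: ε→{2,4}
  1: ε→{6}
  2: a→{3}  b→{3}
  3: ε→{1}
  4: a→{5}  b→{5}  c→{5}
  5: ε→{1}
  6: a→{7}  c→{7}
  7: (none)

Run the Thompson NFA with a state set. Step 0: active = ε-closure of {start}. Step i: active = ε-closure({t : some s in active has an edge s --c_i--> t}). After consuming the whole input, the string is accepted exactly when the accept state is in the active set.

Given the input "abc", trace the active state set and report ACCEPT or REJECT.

initial (ε-close {0}): {0,2,4}
'a' @ 1: {1,3,5,6}
'b' @ 2: {}  — no active states
rest 'c' ignored (set empty)
after full input: {}  (accept=7 not in)

Answer: REJECT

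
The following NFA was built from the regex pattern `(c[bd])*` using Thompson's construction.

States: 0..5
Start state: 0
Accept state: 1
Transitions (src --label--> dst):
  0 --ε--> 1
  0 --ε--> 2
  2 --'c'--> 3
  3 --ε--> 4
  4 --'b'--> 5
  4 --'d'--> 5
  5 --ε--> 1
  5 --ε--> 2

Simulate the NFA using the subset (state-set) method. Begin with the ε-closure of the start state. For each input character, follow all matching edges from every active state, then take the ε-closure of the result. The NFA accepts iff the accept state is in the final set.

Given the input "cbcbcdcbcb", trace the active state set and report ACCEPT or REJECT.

Answer: ACCEPT

Steps:
initial (ε-close {0}): {0,1,2}
'c' @ 1: {3,4}
'b' @ 2: {1,2,5}  ✓accept
'c' @ 3: {3,4}
'b' @ 4: {1,2,5}  ✓accept
'c' @ 5: {3,4}
'd' @ 6: {1,2,5}  ✓accept
'c' @ 7: {3,4}
'b' @ 8: {1,2,5}  ✓accept
'c' @ 9: {3,4}
'b' @ 10: {1,2,5}  ✓accept
end set {1,2,5} — state 1 in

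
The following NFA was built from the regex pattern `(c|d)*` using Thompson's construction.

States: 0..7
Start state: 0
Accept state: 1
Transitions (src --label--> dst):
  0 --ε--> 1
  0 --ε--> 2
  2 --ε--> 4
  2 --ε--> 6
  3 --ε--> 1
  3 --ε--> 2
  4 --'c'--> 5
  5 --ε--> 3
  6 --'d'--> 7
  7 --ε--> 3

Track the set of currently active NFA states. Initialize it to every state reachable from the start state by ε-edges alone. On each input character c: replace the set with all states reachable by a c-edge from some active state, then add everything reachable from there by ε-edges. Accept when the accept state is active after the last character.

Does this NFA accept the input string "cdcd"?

Answer: ACCEPT

Steps:
S₀ = ε-closure({0}) = {0,1,2,4,6}
'c' @ 1: {1,2,3,4,5,6}  (accept∈set)
'd' @ 2: {1,2,3,4,6,7}  (accept∈set)
'c' @ 3: {1,2,3,4,5,6}  (accept∈set)
'd' @ 4: {1,2,3,4,6,7}  (accept∈set)
after full input: {1,2,3,4,6,7}  (accept=1 in)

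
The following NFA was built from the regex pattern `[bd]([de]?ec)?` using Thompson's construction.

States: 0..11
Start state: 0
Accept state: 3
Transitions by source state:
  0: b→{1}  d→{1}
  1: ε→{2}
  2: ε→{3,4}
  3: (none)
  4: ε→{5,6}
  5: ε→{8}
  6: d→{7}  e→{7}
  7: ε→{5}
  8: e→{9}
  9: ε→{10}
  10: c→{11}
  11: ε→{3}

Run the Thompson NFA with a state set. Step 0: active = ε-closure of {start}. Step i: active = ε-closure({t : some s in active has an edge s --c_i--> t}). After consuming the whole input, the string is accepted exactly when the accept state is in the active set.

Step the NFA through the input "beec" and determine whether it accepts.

Answer: ACCEPT

Steps:
start: ε-closure({0}) = {0}
'b' @ 1: {1,2,3,4,5,6,8}  (accept∈set)
'e' @ 2: {5,7,8,9,10}
'e' @ 3: {9,10}
'c' @ 4: {3,11}  (accept∈set)
final: {3,11}; accept 3 in set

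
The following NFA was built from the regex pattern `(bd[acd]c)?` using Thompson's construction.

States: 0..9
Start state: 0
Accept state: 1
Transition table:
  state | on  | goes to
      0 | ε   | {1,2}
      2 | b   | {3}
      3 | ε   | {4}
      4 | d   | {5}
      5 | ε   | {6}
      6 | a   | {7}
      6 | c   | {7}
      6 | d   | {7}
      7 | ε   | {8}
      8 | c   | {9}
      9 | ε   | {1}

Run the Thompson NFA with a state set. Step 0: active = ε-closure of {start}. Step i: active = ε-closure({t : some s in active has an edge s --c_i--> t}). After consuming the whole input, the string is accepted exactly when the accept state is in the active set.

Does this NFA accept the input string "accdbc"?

Answer: REJECT

Trace:
S₀ = ε-closure({0}) = {0,1,2}
'a' @ 1: {}  — dead — no transitions
rest 'ccdbc' ignored (set empty)
end set {} — state 1 not in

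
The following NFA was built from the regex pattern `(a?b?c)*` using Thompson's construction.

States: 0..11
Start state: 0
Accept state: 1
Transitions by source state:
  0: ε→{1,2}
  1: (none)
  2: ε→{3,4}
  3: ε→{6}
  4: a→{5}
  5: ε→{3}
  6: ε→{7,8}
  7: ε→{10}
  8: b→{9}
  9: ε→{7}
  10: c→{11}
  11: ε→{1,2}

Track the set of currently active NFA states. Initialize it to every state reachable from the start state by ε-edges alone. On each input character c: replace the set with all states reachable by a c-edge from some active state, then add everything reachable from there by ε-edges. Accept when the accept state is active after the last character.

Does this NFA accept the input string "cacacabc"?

Answer: ACCEPT

Trace:
S₀ = ε-closure({0}) = {0,1,2,3,4,6,7,8,10}
'c' @ 1: {1,2,3,4,6,7,8,10,11}  ✓accept
'a' @ 2: {3,5,6,7,8,10}
'c' @ 3: {1,2,3,4,6,7,8,10,11}  ✓accept
'a' @ 4: {3,5,6,7,8,10}
'c' @ 5: {1,2,3,4,6,7,8,10,11}  ✓accept
'a' @ 6: {3,5,6,7,8,10}
'b' @ 7: {7,9,10}
'c' @ 8: {1,2,3,4,6,7,8,10,11}  ✓accept
end set {1,2,3,4,6,7,8,10,11} — state 1 in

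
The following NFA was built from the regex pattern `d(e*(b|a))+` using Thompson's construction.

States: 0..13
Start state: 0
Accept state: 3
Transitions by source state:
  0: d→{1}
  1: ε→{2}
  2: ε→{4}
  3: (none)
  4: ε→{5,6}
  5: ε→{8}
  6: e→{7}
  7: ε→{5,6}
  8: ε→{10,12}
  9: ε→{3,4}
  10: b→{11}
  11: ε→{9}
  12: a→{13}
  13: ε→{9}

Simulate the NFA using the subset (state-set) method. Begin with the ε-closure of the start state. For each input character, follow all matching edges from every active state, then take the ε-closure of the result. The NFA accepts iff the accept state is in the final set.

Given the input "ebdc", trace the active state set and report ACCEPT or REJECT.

Answer: REJECT

Trace:
initial (ε-close {0}): {0}
'e' @ 1: {}  — dead — no transitions
rest 'bdc' ignored (set empty)
final: {}; accept 3 not in set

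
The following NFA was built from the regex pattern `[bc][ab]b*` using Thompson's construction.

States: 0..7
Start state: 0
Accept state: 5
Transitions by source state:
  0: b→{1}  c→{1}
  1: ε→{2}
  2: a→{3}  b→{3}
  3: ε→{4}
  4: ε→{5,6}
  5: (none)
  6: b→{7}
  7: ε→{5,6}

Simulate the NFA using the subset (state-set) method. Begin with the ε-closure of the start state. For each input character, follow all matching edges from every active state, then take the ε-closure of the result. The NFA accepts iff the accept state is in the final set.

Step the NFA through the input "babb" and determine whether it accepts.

start: ε-closure({0}) = {0}
'b' @ 1: {1,2}
'a' @ 2: {3,4,5,6}  (accept∈set)
'b' @ 3: {5,6,7}  (accept∈set)
'b' @ 4: {5,6,7}  (accept∈set)
end set {5,6,7} — state 5 in

Answer: ACCEPT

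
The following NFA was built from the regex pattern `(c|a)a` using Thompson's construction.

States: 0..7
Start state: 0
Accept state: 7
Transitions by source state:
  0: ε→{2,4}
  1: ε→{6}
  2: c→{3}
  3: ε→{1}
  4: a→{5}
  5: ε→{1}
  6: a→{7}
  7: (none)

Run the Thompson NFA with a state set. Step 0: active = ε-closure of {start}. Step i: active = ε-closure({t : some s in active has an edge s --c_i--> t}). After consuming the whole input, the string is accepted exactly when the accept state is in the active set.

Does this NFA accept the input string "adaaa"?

Answer: REJECT

Trace:
initial (ε-close {0}): {0,2,4}
'a' @ 1: {1,5,6}
'd' @ 2: {}  — dead — no transitions
rest 'aaa' ignored (set empty)
final: {}; accept 7 not in set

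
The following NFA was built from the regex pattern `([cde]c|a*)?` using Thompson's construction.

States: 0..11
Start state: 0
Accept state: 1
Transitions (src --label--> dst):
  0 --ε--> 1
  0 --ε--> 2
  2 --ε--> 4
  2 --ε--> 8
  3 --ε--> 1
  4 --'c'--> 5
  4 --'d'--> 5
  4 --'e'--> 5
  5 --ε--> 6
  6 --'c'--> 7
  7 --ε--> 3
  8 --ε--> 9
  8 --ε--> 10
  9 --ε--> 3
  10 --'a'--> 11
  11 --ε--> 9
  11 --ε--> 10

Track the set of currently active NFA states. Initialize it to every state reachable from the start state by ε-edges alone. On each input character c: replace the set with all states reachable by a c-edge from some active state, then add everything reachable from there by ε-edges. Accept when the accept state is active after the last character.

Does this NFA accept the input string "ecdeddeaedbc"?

S₀ = ε-closure({0}) = {0,1,2,3,4,8,9,10}
'e' @ 1: {5,6}
'c' @ 2: {1,3,7}  (accept∈set)
'd' @ 3: {}  — dead — no transitions
rest 'eddeaedbc' ignored (set empty)
after full input: {}  (accept=1 not in)

Answer: REJECT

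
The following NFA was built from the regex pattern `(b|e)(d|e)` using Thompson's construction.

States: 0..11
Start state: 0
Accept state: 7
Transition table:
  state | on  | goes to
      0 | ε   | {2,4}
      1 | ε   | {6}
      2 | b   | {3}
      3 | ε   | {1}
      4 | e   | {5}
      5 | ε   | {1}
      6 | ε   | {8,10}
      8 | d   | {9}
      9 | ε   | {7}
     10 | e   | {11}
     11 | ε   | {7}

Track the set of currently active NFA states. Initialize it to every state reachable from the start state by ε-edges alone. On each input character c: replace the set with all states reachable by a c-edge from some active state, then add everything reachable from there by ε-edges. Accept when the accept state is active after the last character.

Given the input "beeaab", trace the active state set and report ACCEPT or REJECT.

initial (ε-close {0}): {0,2,4}
'b' @ 1: {1,3,6,8,10}
'e' @ 2: {7,11}  [accepting]
'e' @ 3: {}  — no active states
rest 'aab' ignored (set empty)
final: {}; accept 7 not in set

Answer: REJECT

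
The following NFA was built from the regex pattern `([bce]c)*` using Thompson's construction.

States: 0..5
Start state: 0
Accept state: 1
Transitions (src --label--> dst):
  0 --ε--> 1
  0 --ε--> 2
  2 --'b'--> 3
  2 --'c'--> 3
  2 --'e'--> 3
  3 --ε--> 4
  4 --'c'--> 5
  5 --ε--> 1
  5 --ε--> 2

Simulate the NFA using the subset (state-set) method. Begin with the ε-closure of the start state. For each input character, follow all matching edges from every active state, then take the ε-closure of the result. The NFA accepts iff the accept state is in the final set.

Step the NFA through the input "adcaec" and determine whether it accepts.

Answer: REJECT

Trace:
initial (ε-close {0}): {0,1,2}
'a' @ 1: {}  — state set empty
rest 'dcaec' ignored (set empty)
final: {}; accept 1 not in set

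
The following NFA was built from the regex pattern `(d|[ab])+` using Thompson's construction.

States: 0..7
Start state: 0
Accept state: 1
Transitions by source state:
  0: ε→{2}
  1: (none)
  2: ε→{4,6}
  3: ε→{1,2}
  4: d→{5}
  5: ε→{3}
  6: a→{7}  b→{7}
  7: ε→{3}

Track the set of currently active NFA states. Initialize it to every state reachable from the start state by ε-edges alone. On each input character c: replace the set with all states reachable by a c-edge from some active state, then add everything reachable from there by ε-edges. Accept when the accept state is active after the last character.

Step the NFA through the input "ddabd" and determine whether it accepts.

start: ε-closure({0}) = {0,2,4,6}
'd' @ 1: {1,2,3,4,5,6}  (accept∈set)
'd' @ 2: {1,2,3,4,5,6}  (accept∈set)
'a' @ 3: {1,2,3,4,6,7}  (accept∈set)
'b' @ 4: {1,2,3,4,6,7}  (accept∈set)
'd' @ 5: {1,2,3,4,5,6}  (accept∈set)
after full input: {1,2,3,4,5,6}  (accept=1 in)

Answer: ACCEPT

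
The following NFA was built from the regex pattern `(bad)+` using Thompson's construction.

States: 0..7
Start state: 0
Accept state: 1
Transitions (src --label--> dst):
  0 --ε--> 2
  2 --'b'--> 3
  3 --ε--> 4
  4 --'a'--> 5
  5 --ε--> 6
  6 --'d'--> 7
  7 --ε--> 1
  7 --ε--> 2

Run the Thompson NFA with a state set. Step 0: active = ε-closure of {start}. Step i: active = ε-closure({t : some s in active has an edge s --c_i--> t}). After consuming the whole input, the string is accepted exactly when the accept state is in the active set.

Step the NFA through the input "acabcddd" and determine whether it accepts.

Answer: REJECT

Trace:
start: ε-closure({0}) = {0,2}
'a' @ 1: {}  — no active states
rest 'cabcddd' ignored (set empty)
after full input: {}  (accept=1 not in)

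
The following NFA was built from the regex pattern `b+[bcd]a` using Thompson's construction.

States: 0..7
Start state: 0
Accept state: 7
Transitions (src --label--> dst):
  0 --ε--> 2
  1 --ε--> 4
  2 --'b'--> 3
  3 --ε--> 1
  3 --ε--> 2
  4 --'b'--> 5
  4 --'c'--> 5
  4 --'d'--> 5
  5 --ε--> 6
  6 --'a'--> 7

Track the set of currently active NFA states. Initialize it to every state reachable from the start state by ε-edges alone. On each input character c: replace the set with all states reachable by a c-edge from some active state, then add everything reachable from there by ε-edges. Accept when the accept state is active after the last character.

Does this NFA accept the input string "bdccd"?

start: ε-closure({0}) = {0,2}
'b' @ 1: {1,2,3,4}
'd' @ 2: {5,6}
'c' @ 3: {}  — dead — no transitions
rest 'cd' ignored (set empty)
end set {} — state 7 not in

Answer: REJECT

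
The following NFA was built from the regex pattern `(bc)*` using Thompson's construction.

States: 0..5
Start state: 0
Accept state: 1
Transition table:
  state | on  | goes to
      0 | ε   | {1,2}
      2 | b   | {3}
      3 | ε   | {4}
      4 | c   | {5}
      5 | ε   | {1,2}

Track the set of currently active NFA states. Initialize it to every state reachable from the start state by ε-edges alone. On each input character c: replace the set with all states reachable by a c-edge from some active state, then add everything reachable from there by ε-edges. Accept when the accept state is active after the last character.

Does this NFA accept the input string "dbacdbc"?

S₀ = ε-closure({0}) = {0,1,2}
'd' @ 1: {}  — dead — no transitions
rest 'bacdbc' ignored (set empty)
end set {} — state 1 not in

Answer: REJECT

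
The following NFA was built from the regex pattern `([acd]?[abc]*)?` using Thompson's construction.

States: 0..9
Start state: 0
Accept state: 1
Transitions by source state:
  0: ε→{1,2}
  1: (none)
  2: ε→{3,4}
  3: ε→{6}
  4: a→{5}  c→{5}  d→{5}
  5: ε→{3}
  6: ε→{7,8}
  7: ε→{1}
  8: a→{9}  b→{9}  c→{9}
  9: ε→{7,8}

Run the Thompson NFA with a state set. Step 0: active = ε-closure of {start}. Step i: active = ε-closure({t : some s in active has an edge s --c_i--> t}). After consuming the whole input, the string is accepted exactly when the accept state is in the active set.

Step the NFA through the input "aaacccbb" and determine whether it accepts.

initial (ε-close {0}): {0,1,2,3,4,6,7,8}
'a' @ 1: {1,3,5,6,7,8,9}  ✓accept
'a' @ 2: {1,7,8,9}  ✓accept
'a' @ 3: {1,7,8,9}  ✓accept
'c' @ 4: {1,7,8,9}  ✓accept
'c' @ 5: {1,7,8,9}  ✓accept
'c' @ 6: {1,7,8,9}  ✓accept
'b' @ 7: {1,7,8,9}  ✓accept
'b' @ 8: {1,7,8,9}  ✓accept
end set {1,7,8,9} — state 1 in

Answer: ACCEPT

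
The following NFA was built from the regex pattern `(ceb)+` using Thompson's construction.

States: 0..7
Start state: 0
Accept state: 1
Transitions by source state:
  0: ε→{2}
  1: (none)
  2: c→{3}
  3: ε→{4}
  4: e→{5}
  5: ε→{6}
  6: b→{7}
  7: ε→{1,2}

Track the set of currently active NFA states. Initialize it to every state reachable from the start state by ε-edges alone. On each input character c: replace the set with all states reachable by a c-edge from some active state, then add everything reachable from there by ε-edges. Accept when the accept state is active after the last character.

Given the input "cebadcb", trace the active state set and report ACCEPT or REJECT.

Answer: REJECT

Derivation:
start: ε-closure({0}) = {0,2}
'c' @ 1: {3,4}
'e' @ 2: {5,6}
'b' @ 3: {1,2,7}  (accept∈set)
'a' @ 4: {}  — no active states
rest 'dcb' ignored (set empty)
final: {}; accept 1 not in set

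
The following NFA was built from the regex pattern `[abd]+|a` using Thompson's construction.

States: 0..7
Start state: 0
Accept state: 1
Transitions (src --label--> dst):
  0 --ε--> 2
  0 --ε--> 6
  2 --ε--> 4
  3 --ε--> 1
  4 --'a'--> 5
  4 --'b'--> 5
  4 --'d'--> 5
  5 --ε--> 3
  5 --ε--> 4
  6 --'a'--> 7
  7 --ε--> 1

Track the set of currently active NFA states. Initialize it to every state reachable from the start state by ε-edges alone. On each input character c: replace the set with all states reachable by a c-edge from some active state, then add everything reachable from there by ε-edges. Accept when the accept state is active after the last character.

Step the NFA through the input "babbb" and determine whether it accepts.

Answer: ACCEPT

Derivation:
initial (ε-close {0}): {0,2,4,6}
'b' @ 1: {1,3,4,5}  ✓accept
'a' @ 2: {1,3,4,5}  ✓accept
'b' @ 3: {1,3,4,5}  ✓accept
'b' @ 4: {1,3,4,5}  ✓accept
'b' @ 5: {1,3,4,5}  ✓accept
end set {1,3,4,5} — state 1 in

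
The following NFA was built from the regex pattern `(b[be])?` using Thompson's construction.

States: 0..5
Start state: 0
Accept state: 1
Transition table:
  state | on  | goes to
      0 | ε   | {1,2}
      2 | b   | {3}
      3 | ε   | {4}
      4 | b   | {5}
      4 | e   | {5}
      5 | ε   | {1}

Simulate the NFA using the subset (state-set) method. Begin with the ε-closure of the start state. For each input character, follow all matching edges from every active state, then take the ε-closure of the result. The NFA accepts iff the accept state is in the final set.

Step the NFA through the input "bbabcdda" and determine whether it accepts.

initial (ε-close {0}): {0,1,2}
'b' @ 1: {3,4}
'b' @ 2: {1,5}  ✓accept
'a' @ 3: {}  — dead — no transitions
rest 'bcdda' ignored (set empty)
after full input: {}  (accept=1 not in)

Answer: REJECT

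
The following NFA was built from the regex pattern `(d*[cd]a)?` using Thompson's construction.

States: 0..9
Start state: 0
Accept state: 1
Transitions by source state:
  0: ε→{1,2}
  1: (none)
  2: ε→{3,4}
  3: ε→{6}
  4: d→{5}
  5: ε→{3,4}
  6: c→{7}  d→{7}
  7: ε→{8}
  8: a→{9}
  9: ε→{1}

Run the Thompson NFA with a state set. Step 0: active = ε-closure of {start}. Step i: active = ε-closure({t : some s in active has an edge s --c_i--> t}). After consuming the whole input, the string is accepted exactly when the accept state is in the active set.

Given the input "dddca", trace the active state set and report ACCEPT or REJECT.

Answer: ACCEPT

Trace:
start: ε-closure({0}) = {0,1,2,3,4,6}
'd' @ 1: {3,4,5,6,7,8}
'd' @ 2: {3,4,5,6,7,8}
'd' @ 3: {3,4,5,6,7,8}
'c' @ 4: {7,8}
'a' @ 5: {1,9}  (accept∈set)
after full input: {1,9}  (accept=1 in)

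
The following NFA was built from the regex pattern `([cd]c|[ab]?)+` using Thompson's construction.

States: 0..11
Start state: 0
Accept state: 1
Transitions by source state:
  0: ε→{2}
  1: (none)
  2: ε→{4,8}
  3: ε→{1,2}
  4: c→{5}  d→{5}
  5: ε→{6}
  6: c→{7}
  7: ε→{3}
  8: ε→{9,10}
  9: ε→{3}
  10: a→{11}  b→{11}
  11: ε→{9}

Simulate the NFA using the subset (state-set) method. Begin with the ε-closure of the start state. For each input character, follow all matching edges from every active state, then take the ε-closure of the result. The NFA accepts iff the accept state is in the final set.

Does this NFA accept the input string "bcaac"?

start: ε-closure({0}) = {0,1,2,3,4,8,9,10}
'b' @ 1: {1,2,3,4,8,9,10,11}  [accepting]
'c' @ 2: {5,6}
'a' @ 3: {}  — no active states
rest 'ac' ignored (set empty)
end set {} — state 1 not in

Answer: REJECT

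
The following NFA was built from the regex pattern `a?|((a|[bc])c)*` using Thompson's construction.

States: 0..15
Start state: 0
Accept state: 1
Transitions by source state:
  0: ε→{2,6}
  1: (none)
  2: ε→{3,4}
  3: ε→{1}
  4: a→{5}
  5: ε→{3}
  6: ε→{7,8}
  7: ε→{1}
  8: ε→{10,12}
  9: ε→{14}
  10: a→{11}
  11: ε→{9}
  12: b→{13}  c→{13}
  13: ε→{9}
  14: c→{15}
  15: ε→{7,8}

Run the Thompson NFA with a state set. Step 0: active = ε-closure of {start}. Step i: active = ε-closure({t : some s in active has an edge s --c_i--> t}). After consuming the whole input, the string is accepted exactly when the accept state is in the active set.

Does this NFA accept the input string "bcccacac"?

Answer: ACCEPT

Steps:
start: ε-closure({0}) = {0,1,2,3,4,6,7,8,10,12}
'b' @ 1: {9,13,14}
'c' @ 2: {1,7,8,10,12,15}  ✓accept
'c' @ 3: {9,13,14}
'c' @ 4: {1,7,8,10,12,15}  ✓accept
'a' @ 5: {9,11,14}
'c' @ 6: {1,7,8,10,12,15}  ✓accept
'a' @ 7: {9,11,14}
'c' @ 8: {1,7,8,10,12,15}  ✓accept
after full input: {1,7,8,10,12,15}  (accept=1 in)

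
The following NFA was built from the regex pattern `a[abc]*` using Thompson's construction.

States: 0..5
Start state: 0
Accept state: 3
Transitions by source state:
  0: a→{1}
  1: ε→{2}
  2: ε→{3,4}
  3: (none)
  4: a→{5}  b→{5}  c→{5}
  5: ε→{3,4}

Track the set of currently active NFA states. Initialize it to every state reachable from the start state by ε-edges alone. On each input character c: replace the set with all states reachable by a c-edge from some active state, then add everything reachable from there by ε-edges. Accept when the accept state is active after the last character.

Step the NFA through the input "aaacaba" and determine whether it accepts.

Answer: ACCEPT

Derivation:
initial (ε-close {0}): {0}
'a' @ 1: {1,2,3,4}  ✓accept
'a' @ 2: {3,4,5}  ✓accept
'a' @ 3: {3,4,5}  ✓accept
'c' @ 4: {3,4,5}  ✓accept
'a' @ 5: {3,4,5}  ✓accept
'b' @ 6: {3,4,5}  ✓accept
'a' @ 7: {3,4,5}  ✓accept
final: {3,4,5}; accept 3 in set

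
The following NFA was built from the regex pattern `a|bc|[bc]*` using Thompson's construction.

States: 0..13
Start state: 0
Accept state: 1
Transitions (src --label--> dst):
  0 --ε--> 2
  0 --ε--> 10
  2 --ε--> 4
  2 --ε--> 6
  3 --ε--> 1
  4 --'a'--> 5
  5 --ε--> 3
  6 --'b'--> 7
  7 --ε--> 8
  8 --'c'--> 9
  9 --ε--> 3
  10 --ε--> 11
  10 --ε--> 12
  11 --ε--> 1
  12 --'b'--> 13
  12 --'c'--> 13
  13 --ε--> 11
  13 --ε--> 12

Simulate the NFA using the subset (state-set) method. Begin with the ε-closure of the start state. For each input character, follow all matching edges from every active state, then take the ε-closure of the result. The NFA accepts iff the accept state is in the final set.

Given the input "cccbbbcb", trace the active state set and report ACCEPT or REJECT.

Answer: ACCEPT

Trace:
S₀ = ε-closure({0}) = {0,1,2,4,6,10,11,12}
'c' @ 1: {1,11,12,13}  [accepting]
'c' @ 2: {1,11,12,13}  [accepting]
'c' @ 3: {1,11,12,13}  [accepting]
'b' @ 4: {1,11,12,13}  [accepting]
'b' @ 5: {1,11,12,13}  [accepting]
'b' @ 6: {1,11,12,13}  [accepting]
'c' @ 7: {1,11,12,13}  [accepting]
'b' @ 8: {1,11,12,13}  [accepting]
after full input: {1,11,12,13}  (accept=1 in)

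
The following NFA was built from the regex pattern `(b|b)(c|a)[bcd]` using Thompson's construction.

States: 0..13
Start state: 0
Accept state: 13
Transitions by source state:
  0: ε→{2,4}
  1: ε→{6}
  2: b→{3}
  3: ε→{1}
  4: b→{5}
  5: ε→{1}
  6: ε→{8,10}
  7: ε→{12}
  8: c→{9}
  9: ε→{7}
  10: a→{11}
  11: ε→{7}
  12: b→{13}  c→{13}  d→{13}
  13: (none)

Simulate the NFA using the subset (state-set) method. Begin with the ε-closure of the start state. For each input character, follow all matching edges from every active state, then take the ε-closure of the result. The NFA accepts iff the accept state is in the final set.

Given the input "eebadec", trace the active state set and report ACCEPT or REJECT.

Answer: REJECT

Derivation:
S₀ = ε-closure({0}) = {0,2,4}
'e' @ 1: {}  — state set empty
rest 'ebadec' ignored (set empty)
after full input: {}  (accept=13 not in)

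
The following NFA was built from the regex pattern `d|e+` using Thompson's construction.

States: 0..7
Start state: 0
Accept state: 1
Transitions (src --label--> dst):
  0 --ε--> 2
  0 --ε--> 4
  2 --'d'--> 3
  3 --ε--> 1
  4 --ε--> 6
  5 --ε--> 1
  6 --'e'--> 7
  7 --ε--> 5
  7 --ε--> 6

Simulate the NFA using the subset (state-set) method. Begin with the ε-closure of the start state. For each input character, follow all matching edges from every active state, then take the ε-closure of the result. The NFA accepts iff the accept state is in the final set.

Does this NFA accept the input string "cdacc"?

initial (ε-close {0}): {0,2,4,6}
'c' @ 1: {}  — no active states
rest 'dacc' ignored (set empty)
after full input: {}  (accept=1 not in)

Answer: REJECT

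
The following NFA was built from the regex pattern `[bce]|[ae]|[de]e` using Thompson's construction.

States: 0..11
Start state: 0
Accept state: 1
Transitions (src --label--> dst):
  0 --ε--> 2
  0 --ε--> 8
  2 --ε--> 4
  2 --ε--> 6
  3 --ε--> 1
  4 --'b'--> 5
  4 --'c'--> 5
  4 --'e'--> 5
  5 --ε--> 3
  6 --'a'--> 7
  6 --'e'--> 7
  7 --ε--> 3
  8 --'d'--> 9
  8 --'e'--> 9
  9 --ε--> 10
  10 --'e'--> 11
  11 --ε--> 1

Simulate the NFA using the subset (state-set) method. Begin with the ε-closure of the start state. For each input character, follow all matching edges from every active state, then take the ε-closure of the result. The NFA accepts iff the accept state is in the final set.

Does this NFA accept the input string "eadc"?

Answer: REJECT

Trace:
S₀ = ε-closure({0}) = {0,2,4,6,8}
'e' @ 1: {1,3,5,7,9,10}  (accept∈set)
'a' @ 2: {}  — state set empty
rest 'dc' ignored (set empty)
end set {} — state 1 not in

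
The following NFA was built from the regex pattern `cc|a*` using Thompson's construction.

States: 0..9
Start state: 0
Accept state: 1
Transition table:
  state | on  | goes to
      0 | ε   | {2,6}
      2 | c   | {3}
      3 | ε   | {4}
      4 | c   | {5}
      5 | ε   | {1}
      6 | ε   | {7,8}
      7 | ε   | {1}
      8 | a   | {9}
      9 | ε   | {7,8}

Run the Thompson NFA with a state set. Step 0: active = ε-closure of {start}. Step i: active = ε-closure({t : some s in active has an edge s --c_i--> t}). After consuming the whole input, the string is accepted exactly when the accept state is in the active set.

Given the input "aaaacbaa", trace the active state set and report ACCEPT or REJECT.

S₀ = ε-closure({0}) = {0,1,2,6,7,8}
'a' @ 1: {1,7,8,9}  [accepting]
'a' @ 2: {1,7,8,9}  [accepting]
'a' @ 3: {1,7,8,9}  [accepting]
'a' @ 4: {1,7,8,9}  [accepting]
'c' @ 5: {}  — no active states
rest 'baa' ignored (set empty)
after full input: {}  (accept=1 not in)

Answer: REJECT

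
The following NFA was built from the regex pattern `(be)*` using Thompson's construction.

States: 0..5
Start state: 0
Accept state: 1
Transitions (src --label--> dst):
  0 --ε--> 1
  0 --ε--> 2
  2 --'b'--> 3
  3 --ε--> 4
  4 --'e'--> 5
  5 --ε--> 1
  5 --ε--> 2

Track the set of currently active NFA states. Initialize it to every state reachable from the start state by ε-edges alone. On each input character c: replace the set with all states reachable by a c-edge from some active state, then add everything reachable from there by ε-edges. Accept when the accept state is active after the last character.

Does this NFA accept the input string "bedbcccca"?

initial (ε-close {0}): {0,1,2}
'b' @ 1: {3,4}
'e' @ 2: {1,2,5}  (accept∈set)
'd' @ 3: {}  — no active states
rest 'bcccca' ignored (set empty)
end set {} — state 1 not in

Answer: REJECT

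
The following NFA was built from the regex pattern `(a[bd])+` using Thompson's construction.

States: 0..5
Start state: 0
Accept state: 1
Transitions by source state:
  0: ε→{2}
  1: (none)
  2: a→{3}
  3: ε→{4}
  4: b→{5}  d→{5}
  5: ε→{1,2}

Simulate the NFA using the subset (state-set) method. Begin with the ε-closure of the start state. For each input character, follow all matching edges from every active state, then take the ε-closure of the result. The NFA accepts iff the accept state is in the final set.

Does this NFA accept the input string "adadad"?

Answer: ACCEPT

Trace:
S₀ = ε-closure({0}) = {0,2}
'a' @ 1: {3,4}
'd' @ 2: {1,2,5}  [accepting]
'a' @ 3: {3,4}
'd' @ 4: {1,2,5}  [accepting]
'a' @ 5: {3,4}
'd' @ 6: {1,2,5}  [accepting]
end set {1,2,5} — state 1 in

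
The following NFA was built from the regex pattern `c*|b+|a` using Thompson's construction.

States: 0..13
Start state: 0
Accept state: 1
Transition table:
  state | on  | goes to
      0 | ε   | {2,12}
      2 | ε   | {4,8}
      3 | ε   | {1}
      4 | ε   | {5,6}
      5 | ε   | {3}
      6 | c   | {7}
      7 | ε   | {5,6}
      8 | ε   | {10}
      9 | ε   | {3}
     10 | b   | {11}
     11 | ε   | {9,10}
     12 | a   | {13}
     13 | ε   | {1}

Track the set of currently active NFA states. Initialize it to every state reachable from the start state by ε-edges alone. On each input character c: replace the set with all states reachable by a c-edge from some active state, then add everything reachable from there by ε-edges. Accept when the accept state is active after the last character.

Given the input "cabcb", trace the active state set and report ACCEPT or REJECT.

Answer: REJECT

Derivation:
S₀ = ε-closure({0}) = {0,1,2,3,4,5,6,8,10,12}
'c' @ 1: {1,3,5,6,7}  ✓accept
'a' @ 2: {}  — no active states
rest 'bcb' ignored (set empty)
final: {}; accept 1 not in set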